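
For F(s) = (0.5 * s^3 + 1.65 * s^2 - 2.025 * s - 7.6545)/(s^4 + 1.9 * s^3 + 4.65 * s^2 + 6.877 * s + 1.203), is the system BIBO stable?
Denominator: s^4 + 1.9*s^3 + 4.65*s^2 + 6.877*s + 1.203 = (s + 0.2)(s + 1.5)(s^2 + 0.2*s + 4.01). Poles: -0.1 + 2j, -0.1 - 2j, -0.2, -1.5. All Re(p)<0: Yes (stable)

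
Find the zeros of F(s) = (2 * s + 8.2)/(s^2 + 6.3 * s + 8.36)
Set numerator = 0: 2*s + 8.2 = 0 → Zeros: -4.1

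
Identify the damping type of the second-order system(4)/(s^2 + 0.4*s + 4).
Standard form: ωn²/(s²+2ζωn·s+ωn²) gives ωn=2, ζ=0.1.
Underdamped (ζ = 0.1 < 1)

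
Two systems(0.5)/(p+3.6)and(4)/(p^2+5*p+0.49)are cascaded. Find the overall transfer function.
Series: H = H₁ · H₂ = (n₁·n₂)/(d₁·d₂).
Num: n₁·n₂ = 2. Den: d₁·d₂ = p^3 + 8.6*p^2 + 18.49*p + 1.764.
H(p) = (2)/(p^3 + 8.6*p^2 + 18.49*p + 1.764)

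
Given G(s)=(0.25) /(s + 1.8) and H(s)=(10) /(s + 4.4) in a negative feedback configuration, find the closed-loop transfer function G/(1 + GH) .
Closed-loop T = G/(1+GH).
Numerator: G_num * H_den = 0.25*s + 1.1.
Denominator: G_den * H_den + G_num * H_num = (s^2 + 6.2*s + 7.92) + (2.5) = s^2 + 6.2*s + 10.42.
T(s) = (0.25*s + 1.1)/(s^2 + 6.2*s + 10.42)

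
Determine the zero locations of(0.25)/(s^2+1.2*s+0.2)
Numerator is a nonzero constant (0.25) → Zeros: none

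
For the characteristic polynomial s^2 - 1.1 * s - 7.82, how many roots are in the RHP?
s^2 - 1.1*s - 7.82 = (s - 3.4)(s + 2.3). Poles: -2.3, 3.4. RHP poles (Re>0): 1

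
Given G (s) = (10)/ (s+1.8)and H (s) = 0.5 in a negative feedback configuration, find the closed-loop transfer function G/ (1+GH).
Closed-loop T = G/(1+GH).
Numerator: G_num * H_den = 10.
Denominator: G_den * H_den + G_num * H_num = (s + 1.8) + (5) = s + 6.8.
T(s) = (10)/(s + 6.8)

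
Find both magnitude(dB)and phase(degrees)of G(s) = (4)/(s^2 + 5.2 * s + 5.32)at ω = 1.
Substitute s = j*1: G(j1) = 0.378098 - 0.455118j.
|G| = 20*log₁₀(sqrt(Re²+Im²)) = -4.56 dB.
∠G = atan2(Im, Re) = -50.28°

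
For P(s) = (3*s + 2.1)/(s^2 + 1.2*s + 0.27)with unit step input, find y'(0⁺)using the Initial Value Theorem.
IVT: y'(0⁺) = lim_{s→∞} s²·Y(s) = lim_{s→∞} s·P(s).
deg(num) = 1, deg(den) = 2, relative degree = 1, so s·P(s) → (leading num)/(leading den) = 3/1 = 3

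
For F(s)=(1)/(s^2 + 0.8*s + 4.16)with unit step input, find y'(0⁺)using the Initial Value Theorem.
IVT: y'(0⁺) = lim_{s→∞} s²·Y(s) = lim_{s→∞} s·F(s).
deg(num) = 0, deg(den) = 2, relative degree = 2 ≥ 2, so s·F(s) → 0. Initial slope = 0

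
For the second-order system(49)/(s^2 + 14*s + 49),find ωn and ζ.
Standard form: ωn²/(s²+2ζωn·s+ωn²).
const=49=ωn² → ωn=7, s coeff=14=2ζωn → ζ=1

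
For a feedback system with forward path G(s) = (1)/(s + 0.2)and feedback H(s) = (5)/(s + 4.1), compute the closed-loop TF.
Closed-loop T = G/(1+GH).
Numerator: G_num * H_den = s + 4.1.
Denominator: G_den * H_den + G_num * H_num = (s^2 + 4.3*s + 0.82) + (5) = s^2 + 4.3*s + 5.82.
T(s) = (s + 4.1)/(s^2 + 4.3*s + 5.82)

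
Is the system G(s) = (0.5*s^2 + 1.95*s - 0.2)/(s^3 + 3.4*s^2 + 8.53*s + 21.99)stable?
Denominator: s^3 + 3.4*s^2 + 8.53*s + 21.99 = (s + 3)(s^2 + 0.4*s + 7.33). Poles: -0.2 + 2.7j, -0.2 - 2.7j, -3. All Re(p)<0: Yes (stable)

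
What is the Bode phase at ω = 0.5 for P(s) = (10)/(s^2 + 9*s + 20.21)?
Substitute s = j*0.5: P(j0.5) = 0.476769 - 0.107488j.
∠P(j0.5) = atan2(Im, Re) = atan2(-0.107488, 0.476769) = -12.70°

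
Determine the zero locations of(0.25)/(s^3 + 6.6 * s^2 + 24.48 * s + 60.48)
Numerator is a nonzero constant (0.25) → Zeros: none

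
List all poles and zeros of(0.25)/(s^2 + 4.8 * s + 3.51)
Set denominator = 0: s^2 + 4.8*s + 3.51 = (s + 0.9)(s + 3.9) = 0 → Poles: -0.9, -3.9
Numerator is a nonzero constant (0.25) → Zeros: none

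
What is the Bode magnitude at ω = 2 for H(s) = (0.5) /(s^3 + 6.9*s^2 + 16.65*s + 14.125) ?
Substitute s = j*2: H(j2) = -0.00819981 - 0.0153956j.
|H(j2)| = sqrt(Re² + Im²) = 0.01744.
20*log₁₀(0.01744) = -35.17 dB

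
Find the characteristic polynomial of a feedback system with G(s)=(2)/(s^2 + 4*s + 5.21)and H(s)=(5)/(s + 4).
Characteristic poly = G_den * H_den + G_num * H_num = (s^3 + 8*s^2 + 21.21*s + 20.84) + (10) = s^3 + 8*s^2 + 21.21*s + 30.84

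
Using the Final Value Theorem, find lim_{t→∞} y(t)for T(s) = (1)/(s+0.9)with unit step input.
FVT: lim_{t→∞} y(t) = lim_{s→0} s*Y(s) where Y(s) = T(s)/s.
= lim_{s→0} T(s) = T(0) = num(0)/den(0) = 1/0.9 = 1.111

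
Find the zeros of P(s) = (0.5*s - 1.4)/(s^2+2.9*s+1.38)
Set numerator = 0: 0.5*s - 1.4 = 0 → Zeros: 2.8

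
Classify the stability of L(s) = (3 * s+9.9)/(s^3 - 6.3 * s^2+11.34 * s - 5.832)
Denominator: s^3 - 6.3*s^2 + 11.34*s - 5.832 = (s - 1.8)(s - 3.6)(s - 0.9). Poles: 0.9, 1.8, 3.6. Unstable (3 pole(s) in RHP)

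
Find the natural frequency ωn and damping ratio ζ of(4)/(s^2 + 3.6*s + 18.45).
Underdamped: complex pole -1.8 + 3.9j. ωn = |pole| = 4.295, ζ = -Re(pole)/ωn = 0.4191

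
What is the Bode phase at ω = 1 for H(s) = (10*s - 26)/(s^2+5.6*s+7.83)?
Substitute s = j*1: H(j1) = -1.55854 + 2.74199j.
∠H(j1) = atan2(Im, Re) = atan2(2.74199, -1.55854) = 119.61°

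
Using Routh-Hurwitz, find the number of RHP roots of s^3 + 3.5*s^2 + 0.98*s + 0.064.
Routh array:
s^3: [1, 0.98]; s^2: [3.5, 0.064]; s^1: [0.961714]; s^0: [0.064]
First column: [1, 3.5, 0.961714, 0.064]. Sign changes = RHP roots = 0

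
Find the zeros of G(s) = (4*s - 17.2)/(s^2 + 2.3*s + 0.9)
Set numerator = 0: 4*s - 17.2 = 0 → Zeros: 4.3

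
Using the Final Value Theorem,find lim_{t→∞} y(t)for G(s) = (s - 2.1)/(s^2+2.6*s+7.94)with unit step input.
FVT: lim_{t→∞} y(t) = lim_{s→0} s*Y(s) where Y(s) = G(s)/s.
= lim_{s→0} G(s) = G(0) = num(0)/den(0) = -2.1/7.94 = -0.2645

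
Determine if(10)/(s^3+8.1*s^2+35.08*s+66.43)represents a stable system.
Denominator: s^3 + 8.1*s^2 + 35.08*s + 66.43 = (s + 3.5)(s^2 + 4.6*s + 18.98). Poles: -2.3 + 3.7j, -2.3 - 3.7j, -3.5. All Re(p)<0: Yes (stable)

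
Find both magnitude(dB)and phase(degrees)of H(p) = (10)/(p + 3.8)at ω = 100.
Substitute p = j*100: H(j100) = 0.00379452 - 0.0998558j.
|H| = 20*log₁₀(sqrt(Re²+Im²)) = -20.01 dB.
∠H = atan2(Im, Re) = -87.82°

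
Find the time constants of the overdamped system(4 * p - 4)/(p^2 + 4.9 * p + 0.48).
Overdamped: real poles at -0.1, -4.8. τ = -1/pole → τ₁ = 10, τ₂ = 0.2083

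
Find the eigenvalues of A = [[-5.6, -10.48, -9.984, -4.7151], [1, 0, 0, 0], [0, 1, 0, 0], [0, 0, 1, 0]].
Eigenvalues solve det(λI - A) = 0.
Characteristic polynomial: λ^4 + 5.6*λ^3 + 10.48*λ^2 + 9.984*λ + 4.7151 = 0.
Factor: (λ + 1.3)(λ + 3.1)(λ^2 + 1.2*λ + 1.17) = 0.
Roots: -0.6 + 0.9j, -0.6 - 0.9j, -1.3, -3.1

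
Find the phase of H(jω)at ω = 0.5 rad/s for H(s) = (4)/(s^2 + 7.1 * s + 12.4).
Substitute s = j*0.5: H(j0.5) = 0.303323 - 0.0886254j.
∠H(j0.5) = atan2(Im, Re) = atan2(-0.0886254, 0.303323) = -16.29°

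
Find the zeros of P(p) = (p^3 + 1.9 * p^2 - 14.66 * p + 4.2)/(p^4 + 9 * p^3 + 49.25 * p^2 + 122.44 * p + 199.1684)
Set numerator = 0: p^3 + 1.9*p^2 - 14.66*p + 4.2 = (p - 2.8)(p + 5)(p - 0.3) = 0 → Zeros: -5, 0.3, 2.8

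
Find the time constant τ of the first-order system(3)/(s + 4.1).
First-order system: τ = -1/pole. Pole = -4.1. τ = -1/(-4.1) = 0.2439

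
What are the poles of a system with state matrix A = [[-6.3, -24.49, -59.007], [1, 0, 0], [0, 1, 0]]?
Eigenvalues solve det(λI - A) = 0.
Characteristic polynomial: λ^3 + 6.3*λ^2 + 24.49*λ + 59.007 = 0.
Factor: (λ + 3.9)(λ^2 + 2.4*λ + 15.13) = 0.
Roots: -1.2 + 3.7j, -1.2 - 3.7j, -3.9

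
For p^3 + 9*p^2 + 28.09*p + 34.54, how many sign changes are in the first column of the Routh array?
Routh array:
p^3: [1, 28.09]; p^2: [9, 34.54]; p^1: [24.2522]; p^0: [34.54]
First column: [1, 9, 24.2522, 34.54]. Sign changes = 0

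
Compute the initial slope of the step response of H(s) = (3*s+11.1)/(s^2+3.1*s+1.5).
IVT: y'(0⁺) = lim_{s→∞} s²·Y(s) = lim_{s→∞} s·H(s).
deg(num) = 1, deg(den) = 2, relative degree = 1, so s·H(s) → (leading num)/(leading den) = 3/1 = 3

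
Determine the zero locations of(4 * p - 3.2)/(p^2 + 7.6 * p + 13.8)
Set numerator = 0: 4*p - 3.2 = 0 → Zeros: 0.8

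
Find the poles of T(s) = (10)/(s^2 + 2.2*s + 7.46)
Set denominator = 0: s^2 + 2.2*s + 7.46 = 0 → Poles: -1.1 + 2.5j, -1.1 - 2.5j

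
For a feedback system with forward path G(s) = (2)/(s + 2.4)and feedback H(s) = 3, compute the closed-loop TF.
Closed-loop T = G/(1+GH).
Numerator: G_num * H_den = 2.
Denominator: G_den * H_den + G_num * H_num = (s + 2.4) + (6) = s + 8.4.
T(s) = (2)/(s + 8.4)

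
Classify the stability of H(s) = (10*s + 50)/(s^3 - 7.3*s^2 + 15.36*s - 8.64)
Denominator: s^3 - 7.3*s^2 + 15.36*s - 8.64 = (s - 2.4)(s - 4)(s - 0.9). Poles: 0.9, 2.4, 4. Unstable (3 pole(s) in RHP)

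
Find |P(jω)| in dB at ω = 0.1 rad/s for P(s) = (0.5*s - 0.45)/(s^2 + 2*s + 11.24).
Substitute s = j*0.1: P(j0.1) = -0.0399793 + 0.00516437j.
|P(j0.1)| = sqrt(Re² + Im²) = 0.04031.
20*log₁₀(0.04031) = -27.89 dB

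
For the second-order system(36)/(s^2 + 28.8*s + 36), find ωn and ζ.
Standard form: ωn²/(s²+2ζωn·s+ωn²).
const=36=ωn² → ωn=6, s coeff=28.8=2ζωn → ζ=2.4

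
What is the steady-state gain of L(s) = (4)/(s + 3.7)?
DC gain = L(0) = num(0)/den(0) = 4/3.7 = 1.081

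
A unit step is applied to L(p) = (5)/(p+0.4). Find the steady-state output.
FVT: lim_{t→∞} y(t) = lim_{p→0} p*Y(p) where Y(p) = L(p)/p.
= lim_{p→0} L(p) = L(0) = num(0)/den(0) = 5/0.4 = 12.5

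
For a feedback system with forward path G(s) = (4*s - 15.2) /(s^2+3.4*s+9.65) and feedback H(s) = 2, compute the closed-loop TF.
Closed-loop T = G/(1+GH).
Numerator: G_num * H_den = 4*s - 15.2.
Denominator: G_den * H_den + G_num * H_num = (s^2 + 3.4*s + 9.65) + (8*s - 30.4) = s^2 + 11.4*s - 20.75.
T(s) = (4*s - 15.2)/(s^2 + 11.4*s - 20.75)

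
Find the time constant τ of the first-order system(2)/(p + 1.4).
First-order system: τ = -1/pole. Pole = -1.4. τ = -1/(-1.4) = 0.7143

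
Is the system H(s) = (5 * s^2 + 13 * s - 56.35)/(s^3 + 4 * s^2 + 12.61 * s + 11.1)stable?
Denominator: s^3 + 4*s^2 + 12.61*s + 11.1 = (s + 1.2)(s^2 + 2.8*s + 9.25). Poles: -1.2, -1.4 + 2.7j, -1.4 - 2.7j. All Re(p)<0: Yes (stable)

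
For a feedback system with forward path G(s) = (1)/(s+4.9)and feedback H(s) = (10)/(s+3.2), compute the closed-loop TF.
Closed-loop T = G/(1+GH).
Numerator: G_num * H_den = s + 3.2.
Denominator: G_den * H_den + G_num * H_num = (s^2 + 8.1*s + 15.68) + (10) = s^2 + 8.1*s + 25.68.
T(s) = (s + 3.2)/(s^2 + 8.1*s + 25.68)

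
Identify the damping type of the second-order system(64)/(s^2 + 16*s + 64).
Standard form: ωn²/(s²+2ζωn·s+ωn²) gives ωn=8, ζ=1.
Critically damped (ζ = 1)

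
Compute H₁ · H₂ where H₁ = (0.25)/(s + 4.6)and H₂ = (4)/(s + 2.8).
Series: H = H₁ · H₂ = (n₁·n₂)/(d₁·d₂).
Num: n₁·n₂ = 1. Den: d₁·d₂ = s^2 + 7.4*s + 12.88.
H(s) = (1)/(s^2 + 7.4*s + 12.88)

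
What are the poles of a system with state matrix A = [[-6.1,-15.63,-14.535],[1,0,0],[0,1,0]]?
Eigenvalues solve det(λI - A) = 0.
Characteristic polynomial: λ^3 + 6.1*λ^2 + 15.63*λ + 14.535 = 0.
Factor: (λ + 1.9)(λ^2 + 4.2*λ + 7.65) = 0.
Roots: -1.9, -2.1 + 1.8j, -2.1 - 1.8j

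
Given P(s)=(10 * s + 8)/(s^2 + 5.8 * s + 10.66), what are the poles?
Set denominator = 0: s^2 + 5.8*s + 10.66 = 0 → Poles: -2.9 + 1.5j, -2.9 - 1.5j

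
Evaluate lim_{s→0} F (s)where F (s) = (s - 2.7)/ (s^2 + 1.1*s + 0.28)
DC gain = F(0) = num(0)/den(0) = -2.7/0.28 = -9.643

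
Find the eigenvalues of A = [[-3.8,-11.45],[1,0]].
Eigenvalues solve det(λI - A) = 0.
Characteristic polynomial: λ^2 + 3.8*λ + 11.45 = 0.
Roots: -1.9 + 2.8j, -1.9 - 2.8j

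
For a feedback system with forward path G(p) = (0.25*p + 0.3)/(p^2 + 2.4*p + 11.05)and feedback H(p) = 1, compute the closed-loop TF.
Closed-loop T = G/(1+GH).
Numerator: G_num * H_den = 0.25*p + 0.3.
Denominator: G_den * H_den + G_num * H_num = (p^2 + 2.4*p + 11.05) + (0.25*p + 0.3) = p^2 + 2.65*p + 11.35.
T(p) = (0.25*p + 0.3)/(p^2 + 2.65*p + 11.35)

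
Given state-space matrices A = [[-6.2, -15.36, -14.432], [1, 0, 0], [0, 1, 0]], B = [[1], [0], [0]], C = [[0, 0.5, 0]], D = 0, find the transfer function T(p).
T(p) = C(pI - A)⁻¹B + D.
Characteristic polynomial det(pI - A) = p^3 + 6.2*p^2 + 15.36*p + 14.432.
Numerator from C·adj(pI-A)·B + D·det(pI-A) = 0.5*p.
T(p) = (0.5*p)/(p^3 + 6.2*p^2 + 15.36*p + 14.432)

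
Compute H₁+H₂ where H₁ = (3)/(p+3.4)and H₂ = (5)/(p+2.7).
Parallel: H = H₁ + H₂ = (n₁·d₂ + n₂·d₁)/(d₁·d₂).
n₁·d₂ = 3*p + 8.1. n₂·d₁ = 5*p + 17. Sum = 8*p + 25.1. d₁·d₂ = p^2 + 6.1*p + 9.18.
H(p) = (8*p + 25.1)/(p^2 + 6.1*p + 9.18)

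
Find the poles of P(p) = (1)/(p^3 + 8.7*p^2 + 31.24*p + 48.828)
Set denominator = 0: p^3 + 8.7*p^2 + 31.24*p + 48.828 = (p + 3.9)(p^2 + 4.8*p + 12.52) = 0 → Poles: -2.4 + 2.6j, -2.4 - 2.6j, -3.9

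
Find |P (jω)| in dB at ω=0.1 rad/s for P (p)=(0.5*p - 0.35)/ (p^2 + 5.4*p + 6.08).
Substitute p = j*0.1: P(j0.1) = -0.0564808 + 0.0132619j.
|P(j0.1)| = sqrt(Re² + Im²) = 0.05802.
20*log₁₀(0.05802) = -24.73 dB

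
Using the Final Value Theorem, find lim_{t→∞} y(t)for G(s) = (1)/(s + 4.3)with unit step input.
FVT: lim_{t→∞} y(t) = lim_{s→0} s*Y(s) where Y(s) = G(s)/s.
= lim_{s→0} G(s) = G(0) = num(0)/den(0) = 1/4.3 = 0.2326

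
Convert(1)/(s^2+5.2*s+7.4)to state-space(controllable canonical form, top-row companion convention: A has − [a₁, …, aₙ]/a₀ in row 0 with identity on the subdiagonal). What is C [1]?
Reachable canonical form: C = numerator coefficients (right-aligned, zero-padded to length n).
num = 1, C = [[0, 1]].
C[1] = 1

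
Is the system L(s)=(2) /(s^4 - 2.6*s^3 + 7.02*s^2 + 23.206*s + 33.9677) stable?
Denominator: s^4 - 2.6*s^3 + 7.02*s^2 + 23.206*s + 33.9677 = (s^2 - 4.8*s + 15.37)(s^2 + 2.2*s + 2.21). Poles: -1.1 + 1j, -1.1 - 1j, 2.4 + 3.1j, 2.4 - 3.1j. All Re(p)<0: No (unstable)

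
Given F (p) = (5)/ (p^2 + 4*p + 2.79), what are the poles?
Set denominator = 0: p^2 + 4*p + 2.79 = (p + 3.1)(p + 0.9) = 0 → Poles: -0.9, -3.1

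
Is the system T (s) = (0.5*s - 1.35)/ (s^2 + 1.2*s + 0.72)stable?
Denominator: s^2 + 1.2*s + 0.72. Poles: -0.6 + 0.6j, -0.6 - 0.6j. All Re(p)<0: Yes (stable)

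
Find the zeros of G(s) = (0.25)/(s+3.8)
Numerator is a nonzero constant (0.25) → Zeros: none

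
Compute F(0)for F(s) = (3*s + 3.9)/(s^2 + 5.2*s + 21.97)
DC gain = F(0) = num(0)/den(0) = 3.9/21.97 = 0.1775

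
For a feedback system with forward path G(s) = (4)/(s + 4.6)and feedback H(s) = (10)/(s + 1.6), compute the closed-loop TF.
Closed-loop T = G/(1+GH).
Numerator: G_num * H_den = 4*s + 6.4.
Denominator: G_den * H_den + G_num * H_num = (s^2 + 6.2*s + 7.36) + (40) = s^2 + 6.2*s + 47.36.
T(s) = (4*s + 6.4)/(s^2 + 6.2*s + 47.36)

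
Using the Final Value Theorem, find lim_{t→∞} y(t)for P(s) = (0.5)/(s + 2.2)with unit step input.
FVT: lim_{t→∞} y(t) = lim_{s→0} s*Y(s) where Y(s) = P(s)/s.
= lim_{s→0} P(s) = P(0) = num(0)/den(0) = 0.5/2.2 = 0.2273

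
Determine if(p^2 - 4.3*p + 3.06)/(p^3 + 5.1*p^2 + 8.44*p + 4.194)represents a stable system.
Denominator: p^3 + 5.1*p^2 + 8.44*p + 4.194 = (p + 0.9)(p^2 + 4.2*p + 4.66). Poles: -0.9, -2.1 + 0.5j, -2.1 - 0.5j. All Re(p)<0: Yes (stable)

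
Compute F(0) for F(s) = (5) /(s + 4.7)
DC gain = F(0) = num(0)/den(0) = 5/4.7 = 1.064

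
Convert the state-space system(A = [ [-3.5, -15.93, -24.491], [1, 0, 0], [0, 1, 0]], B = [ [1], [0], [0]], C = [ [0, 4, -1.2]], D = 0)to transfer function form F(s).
F(s) = C(sI - A)⁻¹B + D.
Characteristic polynomial det(sI - A) = s^3 + 3.5*s^2 + 15.93*s + 24.491.
Numerator from C·adj(sI-A)·B + D·det(sI-A) = 4*s - 1.2.
F(s) = (4*s - 1.2)/(s^3 + 3.5*s^2 + 15.93*s + 24.491)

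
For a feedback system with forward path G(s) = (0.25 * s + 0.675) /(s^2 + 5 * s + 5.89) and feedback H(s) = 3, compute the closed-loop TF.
Closed-loop T = G/(1+GH).
Numerator: G_num * H_den = 0.25*s + 0.675.
Denominator: G_den * H_den + G_num * H_num = (s^2 + 5*s + 5.89) + (0.75*s + 2.025) = s^2 + 5.75*s + 7.915.
T(s) = (0.25*s + 0.675)/(s^2 + 5.75*s + 7.915)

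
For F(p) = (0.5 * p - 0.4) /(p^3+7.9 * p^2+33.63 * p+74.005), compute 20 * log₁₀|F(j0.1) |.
Substitute p = j*0.1: F(j0.1) = -0.00536895 + 0.000920521j.
|F(j0.1)| = sqrt(Re² + Im²) = 0.005447.
20*log₁₀(0.005447) = -45.28 dB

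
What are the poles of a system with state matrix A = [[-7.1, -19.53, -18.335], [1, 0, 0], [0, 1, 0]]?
Eigenvalues solve det(λI - A) = 0.
Characteristic polynomial: λ^3 + 7.1*λ^2 + 19.53*λ + 18.335 = 0.
Factor: (λ + 1.9)(λ^2 + 5.2*λ + 9.65) = 0.
Roots: -1.9, -2.6 + 1.7j, -2.6 - 1.7j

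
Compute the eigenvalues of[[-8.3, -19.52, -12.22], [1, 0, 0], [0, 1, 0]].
Eigenvalues solve det(λI - A) = 0.
Characteristic polynomial: λ^3 + 8.3*λ^2 + 19.52*λ + 12.22 = 0.
Factor: (λ + 4.7)(λ + 1)(λ + 2.6) = 0.
Roots: -1, -2.6, -4.7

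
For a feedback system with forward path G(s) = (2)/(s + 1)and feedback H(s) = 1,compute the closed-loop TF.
Closed-loop T = G/(1+GH).
Numerator: G_num * H_den = 2.
Denominator: G_den * H_den + G_num * H_num = (s + 1) + (2) = s + 3.
T(s) = (2)/(s + 3)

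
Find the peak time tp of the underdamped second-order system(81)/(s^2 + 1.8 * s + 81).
Standard form: ωn²/(s²+2ζωn·s+ωn²) → ωn = 9, ζ = 0.1.
ωd = ωn·√(1-ζ²) = 9·√(1-0.1²) = 8.955.
tp = π/ωd = π/8.955 = 0.3508 s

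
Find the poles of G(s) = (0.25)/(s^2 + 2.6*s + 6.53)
Set denominator = 0: s^2 + 2.6*s + 6.53 = 0 → Poles: -1.3 + 2.2j, -1.3 - 2.2j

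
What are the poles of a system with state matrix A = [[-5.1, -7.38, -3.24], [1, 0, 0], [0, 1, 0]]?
Eigenvalues solve det(λI - A) = 0.
Characteristic polynomial: λ^3 + 5.1*λ^2 + 7.38*λ + 3.24 = 0.
Factor: (λ + 3)(λ + 1.2)(λ + 0.9) = 0.
Roots: -0.9, -1.2, -3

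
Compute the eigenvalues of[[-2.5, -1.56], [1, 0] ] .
Eigenvalues solve det(λI - A) = 0.
Characteristic polynomial: λ^2 + 2.5*λ + 1.56 = 0.
Factor: (λ + 1.2)(λ + 1.3) = 0.
Roots: -1.2, -1.3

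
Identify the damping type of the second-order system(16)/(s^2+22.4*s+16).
Standard form: ωn²/(s²+2ζωn·s+ωn²) gives ωn=4, ζ=2.8.
Overdamped (ζ = 2.8 > 1)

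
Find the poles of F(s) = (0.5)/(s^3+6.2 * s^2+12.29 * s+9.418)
Set denominator = 0: s^3 + 6.2*s^2 + 12.29*s + 9.418 = (s + 3.4)(s^2 + 2.8*s + 2.77) = 0 → Poles: -1.4 + 0.9j, -1.4 - 0.9j, -3.4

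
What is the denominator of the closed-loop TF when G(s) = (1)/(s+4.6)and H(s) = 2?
Characteristic poly = G_den * H_den + G_num * H_num = (s + 4.6) + (2) = s + 6.6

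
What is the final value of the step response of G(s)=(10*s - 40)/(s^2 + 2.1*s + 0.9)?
FVT: lim_{t→∞} y(t) = lim_{s→0} s*Y(s) where Y(s) = G(s)/s.
= lim_{s→0} G(s) = G(0) = num(0)/den(0) = -40/0.9 = -44.44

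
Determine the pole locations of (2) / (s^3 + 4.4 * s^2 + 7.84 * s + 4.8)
Set denominator = 0: s^3 + 4.4*s^2 + 7.84*s + 4.8 = (s + 1.2)(s^2 + 3.2*s + 4) = 0 → Poles: -1.2, -1.6 + 1.2j, -1.6 - 1.2j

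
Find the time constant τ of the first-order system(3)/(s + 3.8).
First-order system: τ = -1/pole. Pole = -3.8. τ = -1/(-3.8) = 0.2632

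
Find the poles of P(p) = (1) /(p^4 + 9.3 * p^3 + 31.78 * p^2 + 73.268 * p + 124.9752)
Set denominator = 0: p^4 + 9.3*p^3 + 31.78*p^2 + 73.268*p + 124.9752 = (p + 4.2)(p + 4.3)(p^2 + 0.8*p + 6.92) = 0 → Poles: -0.4 + 2.6j, -0.4 - 2.6j, -4.2, -4.3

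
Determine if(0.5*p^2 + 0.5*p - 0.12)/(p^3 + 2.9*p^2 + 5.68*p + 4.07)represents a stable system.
Denominator: p^3 + 2.9*p^2 + 5.68*p + 4.07 = (p + 1.1)(p^2 + 1.8*p + 3.7). Poles: -0.9 + 1.7j, -0.9 - 1.7j, -1.1. All Re(p)<0: Yes (stable)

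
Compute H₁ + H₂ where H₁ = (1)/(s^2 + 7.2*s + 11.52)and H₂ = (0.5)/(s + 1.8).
Parallel: H = H₁ + H₂ = (n₁·d₂ + n₂·d₁)/(d₁·d₂).
n₁·d₂ = s + 1.8. n₂·d₁ = 0.5*s^2 + 3.6*s + 5.76. Sum = 0.5*s^2 + 4.6*s + 7.56. d₁·d₂ = s^3 + 9*s^2 + 24.48*s + 20.736.
H(s) = (0.5*s^2 + 4.6*s + 7.56)/(s^3 + 9*s^2 + 24.48*s + 20.736)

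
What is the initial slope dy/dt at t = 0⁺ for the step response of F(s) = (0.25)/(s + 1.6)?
IVT: y'(0⁺) = lim_{s→∞} s²·Y(s) = lim_{s→∞} s·F(s).
deg(num) = 0, deg(den) = 1, relative degree = 1, so s·F(s) → (leading num)/(leading den) = 0.25/1 = 0.25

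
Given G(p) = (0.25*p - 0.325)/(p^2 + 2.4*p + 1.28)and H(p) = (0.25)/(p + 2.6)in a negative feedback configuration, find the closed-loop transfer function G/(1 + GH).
Closed-loop T = G/(1+GH).
Numerator: G_num * H_den = 0.25*p^2 + 0.325*p - 0.845.
Denominator: G_den * H_den + G_num * H_num = (p^3 + 5*p^2 + 7.52*p + 3.328) + (0.0625*p - 0.08125) = p^3 + 5*p^2 + 7.5825*p + 3.24675.
T(p) = (0.25*p^2 + 0.325*p - 0.845)/(p^3 + 5*p^2 + 7.5825*p + 3.24675)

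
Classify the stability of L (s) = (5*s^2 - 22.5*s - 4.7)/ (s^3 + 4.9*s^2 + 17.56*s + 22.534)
Denominator: s^3 + 4.9*s^2 + 17.56*s + 22.534 = (s + 1.9)(s^2 + 3*s + 11.86). Poles: -1.5 + 3.1j, -1.5 - 3.1j, -1.9. Stable (all poles in LHP)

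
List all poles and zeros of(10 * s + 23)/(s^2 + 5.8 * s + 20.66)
Set denominator = 0: s^2 + 5.8*s + 20.66 = 0 → Poles: -2.9 + 3.5j, -2.9 - 3.5j
Set numerator = 0: 10*s + 23 = 0 → Zeros: -2.3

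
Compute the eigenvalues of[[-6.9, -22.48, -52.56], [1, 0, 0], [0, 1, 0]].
Eigenvalues solve det(λI - A) = 0.
Characteristic polynomial: λ^3 + 6.9*λ^2 + 22.48*λ + 52.56 = 0.
Factor: (λ + 4.5)(λ^2 + 2.4*λ + 11.68) = 0.
Roots: -1.2 + 3.2j, -1.2 - 3.2j, -4.5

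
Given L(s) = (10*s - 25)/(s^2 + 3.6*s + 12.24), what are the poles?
Set denominator = 0: s^2 + 3.6*s + 12.24 = 0 → Poles: -1.8 + 3j, -1.8 - 3j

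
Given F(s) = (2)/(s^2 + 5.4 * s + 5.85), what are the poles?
Set denominator = 0: s^2 + 5.4*s + 5.85 = (s + 1.5)(s + 3.9) = 0 → Poles: -1.5, -3.9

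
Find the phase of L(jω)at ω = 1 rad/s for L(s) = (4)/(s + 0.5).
Substitute s = j*1: L(j1) = 1.6 - 3.2j.
∠L(j1) = atan2(Im, Re) = atan2(-3.2, 1.6) = -63.43°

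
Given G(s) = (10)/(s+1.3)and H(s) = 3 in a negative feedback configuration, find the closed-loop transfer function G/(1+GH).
Closed-loop T = G/(1+GH).
Numerator: G_num * H_den = 10.
Denominator: G_den * H_den + G_num * H_num = (s + 1.3) + (30) = s + 31.3.
T(s) = (10)/(s + 31.3)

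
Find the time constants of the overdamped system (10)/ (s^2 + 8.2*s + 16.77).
Overdamped: real poles at -4.3, -3.9. τ = -1/pole → τ₁ = 0.2326, τ₂ = 0.2564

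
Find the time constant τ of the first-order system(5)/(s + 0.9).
First-order system: τ = -1/pole. Pole = -0.9. τ = -1/(-0.9) = 1.111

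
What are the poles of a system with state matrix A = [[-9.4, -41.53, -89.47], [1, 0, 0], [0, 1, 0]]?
Eigenvalues solve det(λI - A) = 0.
Characteristic polynomial: λ^3 + 9.4*λ^2 + 41.53*λ + 89.47 = 0.
Factor: (λ + 4.6)(λ^2 + 4.8*λ + 19.45) = 0.
Roots: -2.4 + 3.7j, -2.4 - 3.7j, -4.6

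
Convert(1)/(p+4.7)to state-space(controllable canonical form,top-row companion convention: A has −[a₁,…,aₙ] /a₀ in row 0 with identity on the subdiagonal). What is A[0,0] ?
Reachable canonical form for den = p + 4.7: top row of A = -[a₁,a₂,...,aₙ]/a₀, ones on the subdiagonal, zeros elsewhere.
A = [[-4.7]].
A[0,0] = -4.7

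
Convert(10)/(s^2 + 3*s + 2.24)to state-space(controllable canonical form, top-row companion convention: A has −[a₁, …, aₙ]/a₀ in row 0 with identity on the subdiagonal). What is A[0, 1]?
Reachable canonical form for den = s^2 + 3*s + 2.24: top row of A = -[a₁,a₂,...,aₙ]/a₀, ones on the subdiagonal, zeros elsewhere.
A = [[-3, -2.24], [1, 0]].
A[0,1] = -2.24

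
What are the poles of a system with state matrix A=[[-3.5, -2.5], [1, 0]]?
Eigenvalues solve det(λI - A) = 0.
Characteristic polynomial: λ^2 + 3.5*λ + 2.5 = 0.
Factor: (λ + 2.5)(λ + 1) = 0.
Roots: -1, -2.5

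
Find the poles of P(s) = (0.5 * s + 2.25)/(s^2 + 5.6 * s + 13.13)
Set denominator = 0: s^2 + 5.6*s + 13.13 = 0 → Poles: -2.8 + 2.3j, -2.8 - 2.3j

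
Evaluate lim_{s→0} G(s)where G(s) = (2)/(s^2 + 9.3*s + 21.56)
DC gain = G(0) = num(0)/den(0) = 2/21.56 = 0.09276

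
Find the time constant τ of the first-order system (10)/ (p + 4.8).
First-order system: τ = -1/pole. Pole = -4.8. τ = -1/(-4.8) = 0.2083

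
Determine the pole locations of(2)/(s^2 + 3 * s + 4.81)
Set denominator = 0: s^2 + 3*s + 4.81 = 0 → Poles: -1.5 + 1.6j, -1.5 - 1.6j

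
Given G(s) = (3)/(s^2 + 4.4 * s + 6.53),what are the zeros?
Numerator is a nonzero constant (3) → Zeros: none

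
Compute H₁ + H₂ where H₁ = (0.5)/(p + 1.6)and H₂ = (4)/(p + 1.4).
Parallel: H = H₁ + H₂ = (n₁·d₂ + n₂·d₁)/(d₁·d₂).
n₁·d₂ = 0.5*p + 0.7. n₂·d₁ = 4*p + 6.4. Sum = 4.5*p + 7.1. d₁·d₂ = p^2 + 3*p + 2.24.
H(p) = (4.5*p + 7.1)/(p^2 + 3*p + 2.24)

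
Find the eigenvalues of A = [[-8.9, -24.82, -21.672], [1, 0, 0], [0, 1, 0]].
Eigenvalues solve det(λI - A) = 0.
Characteristic polynomial: λ^3 + 8.9*λ^2 + 24.82*λ + 21.672 = 0.
Factor: (λ + 4.3)(λ + 2.8)(λ + 1.8) = 0.
Roots: -1.8, -2.8, -4.3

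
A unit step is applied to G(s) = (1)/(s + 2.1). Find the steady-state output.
FVT: lim_{t→∞} y(t) = lim_{s→0} s*Y(s) where Y(s) = G(s)/s.
= lim_{s→0} G(s) = G(0) = num(0)/den(0) = 1/2.1 = 0.4762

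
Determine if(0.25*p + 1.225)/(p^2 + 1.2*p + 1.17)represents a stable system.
Denominator: p^2 + 1.2*p + 1.17. Poles: -0.6 + 0.9j, -0.6 - 0.9j. All Re(p)<0: Yes (stable)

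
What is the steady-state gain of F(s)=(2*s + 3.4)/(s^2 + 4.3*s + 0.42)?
DC gain = F(0) = num(0)/den(0) = 3.4/0.42 = 8.095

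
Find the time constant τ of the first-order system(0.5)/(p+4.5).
First-order system: τ = -1/pole. Pole = -4.5. τ = -1/(-4.5) = 0.2222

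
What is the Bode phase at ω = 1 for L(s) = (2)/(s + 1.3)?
Substitute s = j*1: L(j1) = 0.966543 - 0.743494j.
∠L(j1) = atan2(Im, Re) = atan2(-0.743494, 0.966543) = -37.57°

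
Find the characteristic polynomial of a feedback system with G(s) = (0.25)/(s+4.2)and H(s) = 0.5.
Characteristic poly = G_den * H_den + G_num * H_num = (s + 4.2) + (0.125) = s + 4.325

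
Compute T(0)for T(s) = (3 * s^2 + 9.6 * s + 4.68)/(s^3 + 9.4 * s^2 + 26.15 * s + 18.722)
DC gain = T(0) = num(0)/den(0) = 4.68/18.722 = 0.25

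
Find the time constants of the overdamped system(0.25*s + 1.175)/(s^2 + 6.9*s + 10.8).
Overdamped: real poles at -4.5, -2.4. τ = -1/pole → τ₁ = 0.2222, τ₂ = 0.4167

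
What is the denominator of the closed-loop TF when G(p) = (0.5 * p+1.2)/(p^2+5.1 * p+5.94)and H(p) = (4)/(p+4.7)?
Characteristic poly = G_den * H_den + G_num * H_num = (p^3 + 9.8*p^2 + 29.91*p + 27.918) + (2*p + 4.8) = p^3 + 9.8*p^2 + 31.91*p + 32.718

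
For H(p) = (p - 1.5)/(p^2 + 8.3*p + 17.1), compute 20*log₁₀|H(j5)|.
Substitute p = j*5: H(j5) = 0.122909 + 0.0127475j.
|H(j5)| = sqrt(Re² + Im²) = 0.1236.
20*log₁₀(0.1236) = -18.16 dB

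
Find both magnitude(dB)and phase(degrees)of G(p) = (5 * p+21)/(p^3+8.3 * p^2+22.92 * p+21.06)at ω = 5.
Substitute p = j*5: G(j5) = -0.119744 - 0.127412j.
|G| = 20*log₁₀(sqrt(Re²+Im²)) = -15.15 dB.
∠G = atan2(Im, Re) = -133.22°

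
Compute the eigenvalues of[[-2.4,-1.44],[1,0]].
Eigenvalues solve det(λI - A) = 0.
Characteristic polynomial: λ^2 + 2.4*λ + 1.44 = 0.
Factor: (λ + 1.2)(λ + 1.2) = 0.
Roots: -1.2, -1.2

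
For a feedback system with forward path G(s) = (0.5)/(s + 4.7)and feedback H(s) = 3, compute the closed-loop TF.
Closed-loop T = G/(1+GH).
Numerator: G_num * H_den = 0.5.
Denominator: G_den * H_den + G_num * H_num = (s + 4.7) + (1.5) = s + 6.2.
T(s) = (0.5)/(s + 6.2)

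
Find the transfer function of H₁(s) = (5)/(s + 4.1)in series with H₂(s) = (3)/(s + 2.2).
Series: H = H₁ · H₂ = (n₁·n₂)/(d₁·d₂).
Num: n₁·n₂ = 15. Den: d₁·d₂ = s^2 + 6.3*s + 9.02.
H(s) = (15)/(s^2 + 6.3*s + 9.02)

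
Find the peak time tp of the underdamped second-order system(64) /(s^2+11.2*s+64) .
Standard form: ωn²/(s²+2ζωn·s+ωn²) → ωn = 8, ζ = 0.7.
ωd = ωn·√(1-ζ²) = 8·√(1-0.7²) = 5.713.
tp = π/ωd = π/5.713 = 0.5499 s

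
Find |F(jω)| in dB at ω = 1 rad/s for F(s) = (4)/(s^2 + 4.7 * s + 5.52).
Substitute s = j*1: F(j1) = 0.425208 - 0.442141j.
|F(j1)| = sqrt(Re² + Im²) = 0.6134.
20*log₁₀(0.6134) = -4.24 dB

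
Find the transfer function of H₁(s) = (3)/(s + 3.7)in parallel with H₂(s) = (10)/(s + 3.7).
Parallel: H = H₁ + H₂ = (n₁·d₂ + n₂·d₁)/(d₁·d₂).
n₁·d₂ = 3*s + 11.1. n₂·d₁ = 10*s + 37. Sum = 13*s + 48.1. d₁·d₂ = s^2 + 7.4*s + 13.69.
H(s) = (13*s + 48.1)/(s^2 + 7.4*s + 13.69)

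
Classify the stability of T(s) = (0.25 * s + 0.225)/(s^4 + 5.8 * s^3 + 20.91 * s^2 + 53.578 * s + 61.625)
Denominator: s^4 + 5.8*s^3 + 20.91*s^2 + 53.578*s + 61.625 = (s^2 + 4.8*s + 6.25)(s^2 + s + 9.86). Poles: -0.5 + 3.1j, -0.5 - 3.1j, -2.4 + 0.7j, -2.4 - 0.7j. Stable (all poles in LHP)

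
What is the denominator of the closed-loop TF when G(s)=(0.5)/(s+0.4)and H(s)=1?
Characteristic poly = G_den * H_den + G_num * H_num = (s + 0.4) + (0.5) = s + 0.9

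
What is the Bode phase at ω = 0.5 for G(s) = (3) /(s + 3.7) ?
Substitute s = j*0.5: G(j0.5) = 0.79627 - 0.107604j.
∠G(j0.5) = atan2(Im, Re) = atan2(-0.107604, 0.79627) = -7.70°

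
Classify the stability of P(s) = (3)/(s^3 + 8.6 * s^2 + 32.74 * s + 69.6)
Denominator: s^3 + 8.6*s^2 + 32.74*s + 69.6 = (s + 4.8)(s^2 + 3.8*s + 14.5). Poles: -1.9 + 3.3j, -1.9 - 3.3j, -4.8. Stable (all poles in LHP)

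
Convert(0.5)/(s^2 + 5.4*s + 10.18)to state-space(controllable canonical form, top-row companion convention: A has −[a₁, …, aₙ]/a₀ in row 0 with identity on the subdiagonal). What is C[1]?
Reachable canonical form: C = numerator coefficients (right-aligned, zero-padded to length n).
num = 0.5, C = [[0, 0.5]].
C[1] = 0.5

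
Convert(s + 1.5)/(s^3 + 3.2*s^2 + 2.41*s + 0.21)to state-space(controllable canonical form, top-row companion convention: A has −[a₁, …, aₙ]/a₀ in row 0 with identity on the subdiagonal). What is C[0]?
Reachable canonical form: C = numerator coefficients (right-aligned, zero-padded to length n).
num = s + 1.5, C = [[0, 1, 1.5]].
C[0] = 0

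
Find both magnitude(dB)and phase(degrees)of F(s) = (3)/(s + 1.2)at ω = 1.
Substitute s = j*1: F(j1) = 1.47541 - 1.22951j.
|F| = 20*log₁₀(sqrt(Re²+Im²)) = 5.67 dB.
∠F = atan2(Im, Re) = -39.81°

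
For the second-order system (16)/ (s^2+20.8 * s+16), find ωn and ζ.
Standard form: ωn²/(s²+2ζωn·s+ωn²).
const=16=ωn² → ωn=4, s coeff=20.8=2ζωn → ζ=2.6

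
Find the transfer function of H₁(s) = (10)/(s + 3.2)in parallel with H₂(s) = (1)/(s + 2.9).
Parallel: H = H₁ + H₂ = (n₁·d₂ + n₂·d₁)/(d₁·d₂).
n₁·d₂ = 10*s + 29. n₂·d₁ = s + 3.2. Sum = 11*s + 32.2. d₁·d₂ = s^2 + 6.1*s + 9.28.
H(s) = (11*s + 32.2)/(s^2 + 6.1*s + 9.28)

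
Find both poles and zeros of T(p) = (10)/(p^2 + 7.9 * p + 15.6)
Set denominator = 0: p^2 + 7.9*p + 15.6 = (p + 3.9)(p + 4) = 0 → Poles: -3.9, -4
Numerator is a nonzero constant (10) → Zeros: none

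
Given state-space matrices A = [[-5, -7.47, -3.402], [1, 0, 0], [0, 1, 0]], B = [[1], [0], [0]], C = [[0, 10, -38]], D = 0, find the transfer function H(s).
H(s) = C(sI - A)⁻¹B + D.
Characteristic polynomial det(sI - A) = s^3 + 5*s^2 + 7.47*s + 3.402.
Numerator from C·adj(sI-A)·B + D·det(sI-A) = 10*s - 38.
H(s) = (10*s - 38)/(s^3 + 5*s^2 + 7.47*s + 3.402)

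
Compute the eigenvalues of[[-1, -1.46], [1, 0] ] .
Eigenvalues solve det(λI - A) = 0.
Characteristic polynomial: λ^2 + λ + 1.46 = 0.
Roots: -0.5 + 1.1j, -0.5 - 1.1j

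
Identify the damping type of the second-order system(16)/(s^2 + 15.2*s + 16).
Standard form: ωn²/(s²+2ζωn·s+ωn²) gives ωn=4, ζ=1.9.
Overdamped (ζ = 1.9 > 1)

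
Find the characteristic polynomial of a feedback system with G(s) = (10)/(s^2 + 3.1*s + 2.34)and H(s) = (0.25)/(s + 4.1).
Characteristic poly = G_den * H_den + G_num * H_num = (s^3 + 7.2*s^2 + 15.05*s + 9.594) + (2.5) = s^3 + 7.2*s^2 + 15.05*s + 12.094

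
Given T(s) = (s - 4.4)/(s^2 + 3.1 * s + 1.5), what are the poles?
Set denominator = 0: s^2 + 3.1*s + 1.5 = (s + 2.5)(s + 0.6) = 0 → Poles: -0.6, -2.5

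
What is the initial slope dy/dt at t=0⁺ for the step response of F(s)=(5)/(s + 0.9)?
IVT: y'(0⁺) = lim_{s→∞} s²·Y(s) = lim_{s→∞} s·F(s).
deg(num) = 0, deg(den) = 1, relative degree = 1, so s·F(s) → (leading num)/(leading den) = 5/1 = 5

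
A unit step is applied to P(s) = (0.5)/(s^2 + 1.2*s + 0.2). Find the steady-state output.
FVT: lim_{t→∞} y(t) = lim_{s→0} s*Y(s) where Y(s) = P(s)/s.
= lim_{s→0} P(s) = P(0) = num(0)/den(0) = 0.5/0.2 = 2.5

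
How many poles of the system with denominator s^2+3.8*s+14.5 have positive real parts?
Poles: -1.9 + 3.3j, -1.9 - 3.3j. RHP poles (Re>0): 0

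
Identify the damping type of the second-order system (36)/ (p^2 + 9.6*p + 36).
Standard form: ωn²/(p²+2ζωn·p+ωn²) gives ωn=6, ζ=0.8.
Underdamped (ζ = 0.8 < 1)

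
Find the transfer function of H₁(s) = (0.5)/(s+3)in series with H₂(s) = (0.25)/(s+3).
Series: H = H₁ · H₂ = (n₁·n₂)/(d₁·d₂).
Num: n₁·n₂ = 0.125. Den: d₁·d₂ = s^2 + 6*s + 9.
H(s) = (0.125)/(s^2 + 6*s + 9)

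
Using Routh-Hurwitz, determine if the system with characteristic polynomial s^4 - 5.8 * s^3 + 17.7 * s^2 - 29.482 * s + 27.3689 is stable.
Routh array:
s^4: [1, 17.7, 27.3689]; s^3: [-5.8, -29.482]; s^2: [12.6169, 27.3689]; s^1: [-16.9005]; s^0: [27.3689]
First column: [1, -5.8, 12.6169, -16.9005, 27.3689]. Sign changes = 4.
No, unstable (4 RHP root(s))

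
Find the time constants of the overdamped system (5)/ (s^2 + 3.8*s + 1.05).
Overdamped: real poles at -0.3, -3.5. τ = -1/pole → τ₁ = 3.333, τ₂ = 0.2857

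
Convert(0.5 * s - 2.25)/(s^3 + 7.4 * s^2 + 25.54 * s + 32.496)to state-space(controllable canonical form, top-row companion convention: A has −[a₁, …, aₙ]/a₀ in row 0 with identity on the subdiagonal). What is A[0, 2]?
Reachable canonical form for den = s^3 + 7.4*s^2 + 25.54*s + 32.496: top row of A = -[a₁,a₂,...,aₙ]/a₀, ones on the subdiagonal, zeros elsewhere.
A = [[-7.4, -25.54, -32.496], [1, 0, 0], [0, 1, 0]].
A[0,2] = -32.496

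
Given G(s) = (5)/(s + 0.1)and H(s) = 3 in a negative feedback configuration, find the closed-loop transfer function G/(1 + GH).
Closed-loop T = G/(1+GH).
Numerator: G_num * H_den = 5.
Denominator: G_den * H_den + G_num * H_num = (s + 0.1) + (15) = s + 15.1.
T(s) = (5)/(s + 15.1)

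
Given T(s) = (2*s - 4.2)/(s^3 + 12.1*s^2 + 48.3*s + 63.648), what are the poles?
Set denominator = 0: s^3 + 12.1*s^2 + 48.3*s + 63.648 = (s + 4.8)(s + 3.9)(s + 3.4) = 0 → Poles: -3.4, -3.9, -4.8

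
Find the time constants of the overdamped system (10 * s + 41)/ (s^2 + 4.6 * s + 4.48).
Overdamped: real poles at -3.2, -1.4. τ = -1/pole → τ₁ = 0.3125, τ₂ = 0.7143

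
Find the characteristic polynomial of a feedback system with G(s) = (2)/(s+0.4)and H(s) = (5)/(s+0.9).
Characteristic poly = G_den * H_den + G_num * H_num = (s^2 + 1.3*s + 0.36) + (10) = s^2 + 1.3*s + 10.36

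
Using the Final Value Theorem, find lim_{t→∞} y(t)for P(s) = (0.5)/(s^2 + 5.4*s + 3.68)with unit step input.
FVT: lim_{t→∞} y(t) = lim_{s→0} s*Y(s) where Y(s) = P(s)/s.
= lim_{s→0} P(s) = P(0) = num(0)/den(0) = 0.5/3.68 = 0.1359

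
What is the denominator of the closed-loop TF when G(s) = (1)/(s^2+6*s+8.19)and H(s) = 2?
Characteristic poly = G_den * H_den + G_num * H_num = (s^2 + 6*s + 8.19) + (2) = s^2 + 6*s + 10.19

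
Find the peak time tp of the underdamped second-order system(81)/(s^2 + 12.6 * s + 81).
Standard form: ωn²/(s²+2ζωn·s+ωn²) → ωn = 9, ζ = 0.7.
ωd = ωn·√(1-ζ²) = 9·√(1-0.7²) = 6.427.
tp = π/ωd = π/6.427 = 0.4888 s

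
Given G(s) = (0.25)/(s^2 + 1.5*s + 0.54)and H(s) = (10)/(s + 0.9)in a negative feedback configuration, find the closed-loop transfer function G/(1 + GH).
Closed-loop T = G/(1+GH).
Numerator: G_num * H_den = 0.25*s + 0.225.
Denominator: G_den * H_den + G_num * H_num = (s^3 + 2.4*s^2 + 1.89*s + 0.486) + (2.5) = s^3 + 2.4*s^2 + 1.89*s + 2.986.
T(s) = (0.25*s + 0.225)/(s^3 + 2.4*s^2 + 1.89*s + 2.986)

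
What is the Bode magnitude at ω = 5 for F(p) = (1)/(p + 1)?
Substitute p = j*5: F(j5) = 0.0384615 - 0.192308j.
|F(j5)| = sqrt(Re² + Im²) = 0.1961.
20*log₁₀(0.1961) = -14.15 dB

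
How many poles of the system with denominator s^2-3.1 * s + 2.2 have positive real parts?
s^2 - 3.1*s + 2.2 = (s - 1.1)(s - 2). Poles: 1.1, 2. RHP poles (Re>0): 2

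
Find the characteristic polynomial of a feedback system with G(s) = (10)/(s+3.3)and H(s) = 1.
Characteristic poly = G_den * H_den + G_num * H_num = (s + 3.3) + (10) = s + 13.3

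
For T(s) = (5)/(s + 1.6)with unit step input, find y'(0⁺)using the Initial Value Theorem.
IVT: y'(0⁺) = lim_{s→∞} s²·Y(s) = lim_{s→∞} s·T(s).
deg(num) = 0, deg(den) = 1, relative degree = 1, so s·T(s) → (leading num)/(leading den) = 5/1 = 5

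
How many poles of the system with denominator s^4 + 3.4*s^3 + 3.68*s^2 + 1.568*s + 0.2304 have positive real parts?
s^4 + 3.4*s^3 + 3.68*s^2 + 1.568*s + 0.2304 = (s + 0.4)(s + 0.8)(s + 1.8)(s + 0.4). Poles: -0.4, -0.4, -0.8, -1.8. RHP poles (Re>0): 0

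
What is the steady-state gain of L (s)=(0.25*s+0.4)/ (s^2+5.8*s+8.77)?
DC gain = L(0) = num(0)/den(0) = 0.4/8.77 = 0.04561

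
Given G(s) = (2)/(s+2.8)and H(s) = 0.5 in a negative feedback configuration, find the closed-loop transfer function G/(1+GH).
Closed-loop T = G/(1+GH).
Numerator: G_num * H_den = 2.
Denominator: G_den * H_den + G_num * H_num = (s + 2.8) + (1) = s + 3.8.
T(s) = (2)/(s + 3.8)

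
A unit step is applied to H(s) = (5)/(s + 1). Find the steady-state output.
FVT: lim_{t→∞} y(t) = lim_{s→0} s*Y(s) where Y(s) = H(s)/s.
= lim_{s→0} H(s) = H(0) = num(0)/den(0) = 5/1 = 5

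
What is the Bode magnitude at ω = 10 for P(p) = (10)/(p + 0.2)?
Substitute p = j*10: P(j10) = 0.019992 - 0.9996j.
|P(j10)| = sqrt(Re² + Im²) = 0.9998.
20*log₁₀(0.9998) = -0.00 dB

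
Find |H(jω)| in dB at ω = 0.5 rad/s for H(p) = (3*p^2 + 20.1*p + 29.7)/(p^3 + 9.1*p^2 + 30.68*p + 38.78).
Substitute p = j*0.5: H(j0.5) = 0.77343 - 0.0470548j.
|H(j0.5)| = sqrt(Re² + Im²) = 0.7749.
20*log₁₀(0.7749) = -2.22 dB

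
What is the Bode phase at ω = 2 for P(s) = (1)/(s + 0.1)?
Substitute s = j*2: P(j2) = 0.0249377 - 0.498753j.
∠P(j2) = atan2(Im, Re) = atan2(-0.498753, 0.0249377) = -87.14°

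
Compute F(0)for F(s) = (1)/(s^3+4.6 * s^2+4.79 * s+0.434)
DC gain = F(0) = num(0)/den(0) = 1/0.434 = 2.304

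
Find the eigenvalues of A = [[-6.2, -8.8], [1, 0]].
Eigenvalues solve det(λI - A) = 0.
Characteristic polynomial: λ^2 + 6.2*λ + 8.8 = 0.
Factor: (λ + 2.2)(λ + 4) = 0.
Roots: -2.2, -4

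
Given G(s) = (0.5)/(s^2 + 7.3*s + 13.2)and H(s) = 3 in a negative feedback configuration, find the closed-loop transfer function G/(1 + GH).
Closed-loop T = G/(1+GH).
Numerator: G_num * H_den = 0.5.
Denominator: G_den * H_den + G_num * H_num = (s^2 + 7.3*s + 13.2) + (1.5) = s^2 + 7.3*s + 14.7.
T(s) = (0.5)/(s^2 + 7.3*s + 14.7)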